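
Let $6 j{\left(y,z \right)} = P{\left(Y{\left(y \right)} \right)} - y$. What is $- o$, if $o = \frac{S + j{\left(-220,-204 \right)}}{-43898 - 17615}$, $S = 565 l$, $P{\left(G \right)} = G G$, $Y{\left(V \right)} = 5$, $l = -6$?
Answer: $- \frac{20095}{369078} \approx -0.054446$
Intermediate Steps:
$P{\left(G \right)} = G^{2}$
$j{\left(y,z \right)} = \frac{25}{6} - \frac{y}{6}$ ($j{\left(y,z \right)} = \frac{5^{2} - y}{6} = \frac{25 - y}{6} = \frac{25}{6} - \frac{y}{6}$)
$S = -3390$ ($S = 565 \left(-6\right) = -3390$)
$o = \frac{20095}{369078}$ ($o = \frac{-3390 + \left(\frac{25}{6} - - \frac{110}{3}\right)}{-43898 - 17615} = \frac{-3390 + \left(\frac{25}{6} + \frac{110}{3}\right)}{-61513} = \left(-3390 + \frac{245}{6}\right) \left(- \frac{1}{61513}\right) = \left(- \frac{20095}{6}\right) \left(- \frac{1}{61513}\right) = \frac{20095}{369078} \approx 0.054446$)
$- o = \left(-1\right) \frac{20095}{369078} = - \frac{20095}{369078}$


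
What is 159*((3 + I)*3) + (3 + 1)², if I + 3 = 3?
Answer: 1447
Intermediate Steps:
I = 0 (I = -3 + 3 = 0)
159*((3 + I)*3) + (3 + 1)² = 159*((3 + 0)*3) + (3 + 1)² = 159*(3*3) + 4² = 159*9 + 16 = 1431 + 16 = 1447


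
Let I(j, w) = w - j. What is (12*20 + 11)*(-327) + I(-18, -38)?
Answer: -82097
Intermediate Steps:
(12*20 + 11)*(-327) + I(-18, -38) = (12*20 + 11)*(-327) + (-38 - 1*(-18)) = (240 + 11)*(-327) + (-38 + 18) = 251*(-327) - 20 = -82077 - 20 = -82097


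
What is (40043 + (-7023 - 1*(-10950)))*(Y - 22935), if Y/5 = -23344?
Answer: -6140630350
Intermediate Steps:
Y = -116720 (Y = 5*(-23344) = -116720)
(40043 + (-7023 - 1*(-10950)))*(Y - 22935) = (40043 + (-7023 - 1*(-10950)))*(-116720 - 22935) = (40043 + (-7023 + 10950))*(-139655) = (40043 + 3927)*(-139655) = 43970*(-139655) = -6140630350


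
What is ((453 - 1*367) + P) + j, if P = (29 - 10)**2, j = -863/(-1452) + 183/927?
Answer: 22323315/49852 ≈ 447.79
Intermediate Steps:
j = 39471/49852 (j = -863*(-1/1452) + 183*(1/927) = 863/1452 + 61/309 = 39471/49852 ≈ 0.79176)
P = 361 (P = 19**2 = 361)
((453 - 1*367) + P) + j = ((453 - 1*367) + 361) + 39471/49852 = ((453 - 367) + 361) + 39471/49852 = (86 + 361) + 39471/49852 = 447 + 39471/49852 = 22323315/49852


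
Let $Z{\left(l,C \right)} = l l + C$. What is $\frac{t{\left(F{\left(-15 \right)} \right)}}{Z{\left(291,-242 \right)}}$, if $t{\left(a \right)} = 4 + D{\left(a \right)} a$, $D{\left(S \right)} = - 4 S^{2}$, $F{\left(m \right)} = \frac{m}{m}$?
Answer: $0$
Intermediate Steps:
$F{\left(m \right)} = 1$
$Z{\left(l,C \right)} = C + l^{2}$ ($Z{\left(l,C \right)} = l^{2} + C = C + l^{2}$)
$t{\left(a \right)} = 4 - 4 a^{3}$ ($t{\left(a \right)} = 4 + - 4 a^{2} a = 4 - 4 a^{3}$)
$\frac{t{\left(F{\left(-15 \right)} \right)}}{Z{\left(291,-242 \right)}} = \frac{4 - 4 \cdot 1^{3}}{-242 + 291^{2}} = \frac{4 - 4}{-242 + 84681} = \frac{4 - 4}{84439} = 0 \cdot \frac{1}{84439} = 0$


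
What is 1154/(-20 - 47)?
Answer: -1154/67 ≈ -17.224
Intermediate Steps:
1154/(-20 - 47) = 1154/(-67) = 1154*(-1/67) = -1154/67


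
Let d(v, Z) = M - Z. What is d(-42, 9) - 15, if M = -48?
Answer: -72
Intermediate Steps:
d(v, Z) = -48 - Z
d(-42, 9) - 15 = (-48 - 1*9) - 15 = (-48 - 9) - 15 = -57 - 15 = -72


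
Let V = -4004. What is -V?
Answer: 4004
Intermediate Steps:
-V = -1*(-4004) = 4004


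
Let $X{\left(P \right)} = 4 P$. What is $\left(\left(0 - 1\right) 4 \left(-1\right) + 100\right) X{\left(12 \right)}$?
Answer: $4992$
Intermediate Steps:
$\left(\left(0 - 1\right) 4 \left(-1\right) + 100\right) X{\left(12 \right)} = \left(\left(0 - 1\right) 4 \left(-1\right) + 100\right) 4 \cdot 12 = \left(\left(-1\right) \left(-4\right) + 100\right) 48 = \left(4 + 100\right) 48 = 104 \cdot 48 = 4992$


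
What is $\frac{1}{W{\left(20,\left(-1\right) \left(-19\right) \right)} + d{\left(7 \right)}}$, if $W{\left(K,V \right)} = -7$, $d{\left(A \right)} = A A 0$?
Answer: $- \frac{1}{7} \approx -0.14286$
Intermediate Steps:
$d{\left(A \right)} = 0$ ($d{\left(A \right)} = A^{2} \cdot 0 = 0$)
$\frac{1}{W{\left(20,\left(-1\right) \left(-19\right) \right)} + d{\left(7 \right)}} = \frac{1}{-7 + 0} = \frac{1}{-7} = - \frac{1}{7}$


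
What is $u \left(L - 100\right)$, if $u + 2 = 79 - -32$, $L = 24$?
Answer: $-8284$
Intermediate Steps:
$u = 109$ ($u = -2 + \left(79 - -32\right) = -2 + \left(79 + 32\right) = -2 + 111 = 109$)
$u \left(L - 100\right) = 109 \left(24 - 100\right) = 109 \left(-76\right) = -8284$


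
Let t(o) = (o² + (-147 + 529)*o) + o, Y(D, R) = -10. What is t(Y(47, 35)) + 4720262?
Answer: 4716532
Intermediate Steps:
t(o) = o² + 383*o (t(o) = (o² + 382*o) + o = o² + 383*o)
t(Y(47, 35)) + 4720262 = -10*(383 - 10) + 4720262 = -10*373 + 4720262 = -3730 + 4720262 = 4716532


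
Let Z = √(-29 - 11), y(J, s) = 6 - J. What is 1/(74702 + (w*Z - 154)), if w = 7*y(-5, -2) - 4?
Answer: 18637/1389404366 - 73*I*√10/2778808732 ≈ 1.3414e-5 - 8.3074e-8*I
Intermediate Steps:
w = 73 (w = 7*(6 - 1*(-5)) - 4 = 7*(6 + 5) - 4 = 7*11 - 4 = 77 - 4 = 73)
Z = 2*I*√10 (Z = √(-40) = 2*I*√10 ≈ 6.3246*I)
1/(74702 + (w*Z - 154)) = 1/(74702 + (73*(2*I*√10) - 154)) = 1/(74702 + (146*I*√10 - 154)) = 1/(74702 + (-154 + 146*I*√10)) = 1/(74548 + 146*I*√10)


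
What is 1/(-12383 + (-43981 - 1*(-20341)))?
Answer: -1/36023 ≈ -2.7760e-5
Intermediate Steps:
1/(-12383 + (-43981 - 1*(-20341))) = 1/(-12383 + (-43981 + 20341)) = 1/(-12383 - 23640) = 1/(-36023) = -1/36023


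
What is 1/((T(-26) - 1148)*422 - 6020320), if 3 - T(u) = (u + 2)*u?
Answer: -1/6766838 ≈ -1.4778e-7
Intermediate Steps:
T(u) = 3 - u*(2 + u) (T(u) = 3 - (u + 2)*u = 3 - (2 + u)*u = 3 - u*(2 + u))
1/((T(-26) - 1148)*422 - 6020320) = 1/(((3 - 1*(-26)² - 2*(-26)) - 1148)*422 - 6020320) = 1/(((3 - 1*676 + 52) - 1148)*422 - 6020320) = 1/(((3 - 676 + 52) - 1148)*422 - 6020320) = 1/((-621 - 1148)*422 - 6020320) = 1/(-1769*422 - 6020320) = 1/(-746518 - 6020320) = 1/(-6766838) = -1/6766838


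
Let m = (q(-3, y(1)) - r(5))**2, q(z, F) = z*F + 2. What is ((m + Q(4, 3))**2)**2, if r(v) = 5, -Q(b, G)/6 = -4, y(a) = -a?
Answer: 331776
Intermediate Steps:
Q(b, G) = 24 (Q(b, G) = -6*(-4) = 24)
q(z, F) = 2 + F*z (q(z, F) = F*z + 2 = 2 + F*z)
m = 0 (m = ((2 - 1*1*(-3)) - 1*5)**2 = ((2 - 1*(-3)) - 5)**2 = ((2 + 3) - 5)**2 = (5 - 5)**2 = 0**2 = 0)
((m + Q(4, 3))**2)**2 = ((0 + 24)**2)**2 = (24**2)**2 = 576**2 = 331776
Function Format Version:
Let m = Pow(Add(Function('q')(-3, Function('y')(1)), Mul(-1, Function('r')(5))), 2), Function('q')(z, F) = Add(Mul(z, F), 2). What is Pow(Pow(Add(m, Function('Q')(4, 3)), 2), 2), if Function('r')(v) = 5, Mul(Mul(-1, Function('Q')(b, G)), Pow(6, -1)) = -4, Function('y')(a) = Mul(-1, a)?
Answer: 331776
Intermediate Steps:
Function('Q')(b, G) = 24 (Function('Q')(b, G) = Mul(-6, -4) = 24)
Function('q')(z, F) = Add(2, Mul(F, z)) (Function('q')(z, F) = Add(Mul(F, z), 2) = Add(2, Mul(F, z)))
m = 0 (m = Pow(Add(Add(2, Mul(Mul(-1, 1), -3)), Mul(-1, 5)), 2) = Pow(Add(Add(2, Mul(-1, -3)), -5), 2) = Pow(Add(Add(2, 3), -5), 2) = Pow(Add(5, -5), 2) = Pow(0, 2) = 0)
Pow(Pow(Add(m, Function('Q')(4, 3)), 2), 2) = Pow(Pow(Add(0, 24), 2), 2) = Pow(Pow(24, 2), 2) = Pow(576, 2) = 331776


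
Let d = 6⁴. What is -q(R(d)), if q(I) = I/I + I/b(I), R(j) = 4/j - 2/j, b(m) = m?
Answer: -2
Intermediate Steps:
d = 1296
R(j) = 2/j
q(I) = 2 (q(I) = I/I + I/I = 1 + 1 = 2)
-q(R(d)) = -1*2 = -2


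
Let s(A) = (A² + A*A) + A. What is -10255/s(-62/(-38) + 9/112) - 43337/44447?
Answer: -1032770861989657/762159421647 ≈ -1355.1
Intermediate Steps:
s(A) = A + 2*A² (s(A) = (A² + A²) + A = 2*A² + A = A + 2*A²)
-10255/s(-62/(-38) + 9/112) - 43337/44447 = -10255*1/((1 + 2*(-62/(-38) + 9/112))*(-62/(-38) + 9/112)) - 43337/44447 = -10255*1/((1 + 2*(-62*(-1/38) + 9*(1/112)))*(-62*(-1/38) + 9*(1/112))) - 43337*1/44447 = -10255*1/((1 + 2*(31/19 + 9/112))*(31/19 + 9/112)) - 43337/44447 = -10255*2128/(3643*(1 + 2*(3643/2128))) - 43337/44447 = -10255*2128/(3643*(1 + 3643/1064)) - 43337/44447 = -10255/((3643/2128)*(4707/1064)) - 43337/44447 = -10255/17147601/2264192 - 43337/44447 = -10255*2264192/17147601 - 43337/44447 = -23219288960/17147601 - 43337/44447 = -1032770861989657/762159421647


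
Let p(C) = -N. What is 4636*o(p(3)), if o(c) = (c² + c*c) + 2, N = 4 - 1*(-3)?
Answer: 463600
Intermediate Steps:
N = 7 (N = 4 + 3 = 7)
p(C) = -7 (p(C) = -1*7 = -7)
o(c) = 2 + 2*c² (o(c) = (c² + c²) + 2 = 2*c² + 2 = 2 + 2*c²)
4636*o(p(3)) = 4636*(2 + 2*(-7)²) = 4636*(2 + 2*49) = 4636*(2 + 98) = 4636*100 = 463600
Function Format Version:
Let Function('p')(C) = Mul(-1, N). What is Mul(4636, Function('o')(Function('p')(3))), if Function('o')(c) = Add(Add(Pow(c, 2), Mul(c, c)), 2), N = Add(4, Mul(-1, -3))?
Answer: 463600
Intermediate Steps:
N = 7 (N = Add(4, 3) = 7)
Function('p')(C) = -7 (Function('p')(C) = Mul(-1, 7) = -7)
Function('o')(c) = Add(2, Mul(2, Pow(c, 2))) (Function('o')(c) = Add(Add(Pow(c, 2), Pow(c, 2)), 2) = Add(Mul(2, Pow(c, 2)), 2) = Add(2, Mul(2, Pow(c, 2))))
Mul(4636, Function('o')(Function('p')(3))) = Mul(4636, Add(2, Mul(2, Pow(-7, 2)))) = Mul(4636, Add(2, Mul(2, 49))) = Mul(4636, Add(2, 98)) = Mul(4636, 100) = 463600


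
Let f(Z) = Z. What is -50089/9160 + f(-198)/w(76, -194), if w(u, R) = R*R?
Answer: -471740821/86186440 ≈ -5.4735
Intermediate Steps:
w(u, R) = R**2
-50089/9160 + f(-198)/w(76, -194) = -50089/9160 - 198/((-194)**2) = -50089*1/9160 - 198/37636 = -50089/9160 - 198*1/37636 = -50089/9160 - 99/18818 = -471740821/86186440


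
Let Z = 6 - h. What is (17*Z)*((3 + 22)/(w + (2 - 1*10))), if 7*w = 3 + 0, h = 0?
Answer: -17850/53 ≈ -336.79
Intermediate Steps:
w = 3/7 (w = (3 + 0)/7 = (⅐)*3 = 3/7 ≈ 0.42857)
Z = 6 (Z = 6 - 1*0 = 6 + 0 = 6)
(17*Z)*((3 + 22)/(w + (2 - 1*10))) = (17*6)*((3 + 22)/(3/7 + (2 - 1*10))) = 102*(25/(3/7 + (2 - 10))) = 102*(25/(3/7 - 8)) = 102*(25/(-53/7)) = 102*(25*(-7/53)) = 102*(-175/53) = -17850/53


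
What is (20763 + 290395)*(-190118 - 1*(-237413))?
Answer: 14716217610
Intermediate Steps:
(20763 + 290395)*(-190118 - 1*(-237413)) = 311158*(-190118 + 237413) = 311158*47295 = 14716217610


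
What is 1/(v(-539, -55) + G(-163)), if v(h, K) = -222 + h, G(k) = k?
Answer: -1/924 ≈ -0.0010823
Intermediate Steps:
1/(v(-539, -55) + G(-163)) = 1/((-222 - 539) - 163) = 1/(-761 - 163) = 1/(-924) = -1/924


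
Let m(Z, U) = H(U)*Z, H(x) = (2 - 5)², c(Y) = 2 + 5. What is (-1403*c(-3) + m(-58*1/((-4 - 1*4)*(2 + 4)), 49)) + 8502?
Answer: -10465/8 ≈ -1308.1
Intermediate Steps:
c(Y) = 7
H(x) = 9 (H(x) = (-3)² = 9)
m(Z, U) = 9*Z
(-1403*c(-3) + m(-58*1/((-4 - 1*4)*(2 + 4)), 49)) + 8502 = (-1403*7 + 9*(-58*1/((-4 - 1*4)*(2 + 4)))) + 8502 = (-9821 + 9*(-58*1/(6*(-4 - 4)))) + 8502 = (-9821 + 9*(-58/((-8*6)))) + 8502 = (-9821 + 9*(-58/(-48))) + 8502 = (-9821 + 9*(-58*(-1/48))) + 8502 = (-9821 + 9*(29/24)) + 8502 = (-9821 + 87/8) + 8502 = -78481/8 + 8502 = -10465/8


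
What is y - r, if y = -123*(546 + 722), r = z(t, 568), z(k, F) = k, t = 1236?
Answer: -157200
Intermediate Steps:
r = 1236
y = -155964 (y = -123*1268 = -155964)
y - r = -155964 - 1*1236 = -155964 - 1236 = -157200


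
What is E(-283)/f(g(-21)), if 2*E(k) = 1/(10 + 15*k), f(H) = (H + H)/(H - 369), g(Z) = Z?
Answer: -13/11858 ≈ -0.0010963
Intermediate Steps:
f(H) = 2*H/(-369 + H) (f(H) = (2*H)/(-369 + H) = 2*H/(-369 + H))
E(k) = 1/(2*(10 + 15*k))
E(-283)/f(g(-21)) = (1/(10*(2 + 3*(-283))))/((2*(-21)/(-369 - 21))) = (1/(10*(2 - 849)))/((2*(-21)/(-390))) = ((1/10)/(-847))/((2*(-21)*(-1/390))) = ((1/10)*(-1/847))/(7/65) = -1/8470*65/7 = -13/11858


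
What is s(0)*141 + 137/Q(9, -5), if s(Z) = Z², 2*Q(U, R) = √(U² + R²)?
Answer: 137*√106/53 ≈ 26.613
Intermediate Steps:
Q(U, R) = √(R² + U²)/2 (Q(U, R) = √(U² + R²)/2 = √(R² + U²)/2)
s(0)*141 + 137/Q(9, -5) = 0²*141 + 137/((√((-5)² + 9²)/2)) = 0*141 + 137/((√(25 + 81)/2)) = 0 + 137/((√106/2)) = 0 + 137*(√106/53) = 0 + 137*√106/53 = 137*√106/53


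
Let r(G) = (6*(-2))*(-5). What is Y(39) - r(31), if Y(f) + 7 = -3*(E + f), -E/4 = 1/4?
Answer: -181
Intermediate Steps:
E = -1 (E = -4/4 = -4*¼ = -1)
r(G) = 60 (r(G) = -12*(-5) = 60)
Y(f) = -4 - 3*f (Y(f) = -7 - 3*(-1 + f) = -7 + (3 - 3*f) = -4 - 3*f)
Y(39) - r(31) = (-4 - 3*39) - 1*60 = (-4 - 117) - 60 = -121 - 60 = -181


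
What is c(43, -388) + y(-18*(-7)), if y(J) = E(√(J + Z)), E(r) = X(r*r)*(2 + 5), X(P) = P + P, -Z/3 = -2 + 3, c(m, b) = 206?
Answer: 1928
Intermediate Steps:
Z = -3 (Z = -3*(-2 + 3) = -3*1 = -3)
X(P) = 2*P
E(r) = 14*r² (E(r) = (2*(r*r))*(2 + 5) = (2*r²)*7 = 14*r²)
y(J) = -42 + 14*J (y(J) = 14*(√(J - 3))² = 14*(√(-3 + J))² = 14*(-3 + J) = -42 + 14*J)
c(43, -388) + y(-18*(-7)) = 206 + (-42 + 14*(-18*(-7))) = 206 + (-42 + 14*126) = 206 + (-42 + 1764) = 206 + 1722 = 1928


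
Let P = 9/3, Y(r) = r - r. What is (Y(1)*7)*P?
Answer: 0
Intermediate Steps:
Y(r) = 0
P = 3 (P = 9*(1/3) = 3)
(Y(1)*7)*P = (0*7)*3 = 0*3 = 0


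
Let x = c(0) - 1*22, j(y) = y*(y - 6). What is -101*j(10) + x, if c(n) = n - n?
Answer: -4062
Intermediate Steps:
j(y) = y*(-6 + y)
c(n) = 0
x = -22 (x = 0 - 1*22 = 0 - 22 = -22)
-101*j(10) + x = -1010*(-6 + 10) - 22 = -1010*4 - 22 = -101*40 - 22 = -4040 - 22 = -4062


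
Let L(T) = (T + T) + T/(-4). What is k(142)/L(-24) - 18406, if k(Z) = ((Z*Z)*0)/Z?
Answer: -18406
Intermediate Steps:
k(Z) = 0 (k(Z) = (Z²*0)/Z = 0/Z = 0)
L(T) = 7*T/4 (L(T) = 2*T + T*(-¼) = 2*T - T/4 = 7*T/4)
k(142)/L(-24) - 18406 = 0/(((7/4)*(-24))) - 18406 = 0/(-42) - 18406 = 0*(-1/42) - 18406 = 0 - 18406 = -18406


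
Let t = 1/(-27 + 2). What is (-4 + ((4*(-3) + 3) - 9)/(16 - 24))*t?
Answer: 7/100 ≈ 0.070000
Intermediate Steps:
t = -1/25 (t = 1/(-25) = -1/25 ≈ -0.040000)
(-4 + ((4*(-3) + 3) - 9)/(16 - 24))*t = (-4 + ((4*(-3) + 3) - 9)/(16 - 24))*(-1/25) = (-4 + ((-12 + 3) - 9)/(-8))*(-1/25) = (-4 + (-9 - 9)*(-1/8))*(-1/25) = (-4 - 18*(-1/8))*(-1/25) = (-4 + 9/4)*(-1/25) = -7/4*(-1/25) = 7/100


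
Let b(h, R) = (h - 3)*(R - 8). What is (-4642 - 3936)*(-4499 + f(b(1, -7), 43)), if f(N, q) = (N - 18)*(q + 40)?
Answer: 30048734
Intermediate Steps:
b(h, R) = (-8 + R)*(-3 + h) (b(h, R) = (-3 + h)*(-8 + R) = (-8 + R)*(-3 + h))
f(N, q) = (-18 + N)*(40 + q)
(-4642 - 3936)*(-4499 + f(b(1, -7), 43)) = (-4642 - 3936)*(-4499 + (-720 - 18*43 + 40*(24 - 8*1 - 3*(-7) - 7*1) + (24 - 8*1 - 3*(-7) - 7*1)*43)) = -8578*(-4499 + (-720 - 774 + 40*(24 - 8 + 21 - 7) + (24 - 8 + 21 - 7)*43)) = -8578*(-4499 + (-720 - 774 + 40*30 + 30*43)) = -8578*(-4499 + (-720 - 774 + 1200 + 1290)) = -8578*(-4499 + 996) = -8578*(-3503) = 30048734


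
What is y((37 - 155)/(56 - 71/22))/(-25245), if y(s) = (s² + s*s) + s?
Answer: -951316/3093478695 ≈ -0.00030752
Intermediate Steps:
y(s) = s + 2*s² (y(s) = (s² + s²) + s = 2*s² + s = s + 2*s²)
y((37 - 155)/(56 - 71/22))/(-25245) = (((37 - 155)/(56 - 71/22))*(1 + 2*((37 - 155)/(56 - 71/22))))/(-25245) = ((-118/(56 - 71*1/22))*(1 + 2*(-118/(56 - 71*1/22))))*(-1/25245) = ((-118/(56 - 71/22))*(1 + 2*(-118/(56 - 71/22))))*(-1/25245) = ((-118/1161/22)*(1 + 2*(-118/1161/22)))*(-1/25245) = ((-118*22/1161)*(1 + 2*(-118*22/1161)))*(-1/25245) = -2596*(1 + 2*(-2596/1161))/1161*(-1/25245) = -2596*(1 - 5192/1161)/1161*(-1/25245) = -2596/1161*(-4031/1161)*(-1/25245) = (10464476/1347921)*(-1/25245) = -951316/3093478695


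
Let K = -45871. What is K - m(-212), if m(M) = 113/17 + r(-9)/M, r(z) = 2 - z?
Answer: -165342853/3604 ≈ -45878.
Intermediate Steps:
m(M) = 113/17 + 11/M (m(M) = 113/17 + (2 - 1*(-9))/M = 113*(1/17) + (2 + 9)/M = 113/17 + 11/M)
K - m(-212) = -45871 - (113/17 + 11/(-212)) = -45871 - (113/17 + 11*(-1/212)) = -45871 - (113/17 - 11/212) = -45871 - 1*23769/3604 = -45871 - 23769/3604 = -165342853/3604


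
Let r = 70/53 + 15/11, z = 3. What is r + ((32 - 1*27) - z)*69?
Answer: 82019/583 ≈ 140.68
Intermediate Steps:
r = 1565/583 (r = 70*(1/53) + 15*(1/11) = 70/53 + 15/11 = 1565/583 ≈ 2.6844)
r + ((32 - 1*27) - z)*69 = 1565/583 + ((32 - 1*27) - 1*3)*69 = 1565/583 + ((32 - 27) - 3)*69 = 1565/583 + (5 - 3)*69 = 1565/583 + 2*69 = 1565/583 + 138 = 82019/583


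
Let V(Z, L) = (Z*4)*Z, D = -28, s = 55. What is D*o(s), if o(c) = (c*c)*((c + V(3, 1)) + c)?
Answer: -12366200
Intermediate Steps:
V(Z, L) = 4*Z**2 (V(Z, L) = (4*Z)*Z = 4*Z**2)
o(c) = c**2*(36 + 2*c) (o(c) = (c*c)*((c + 4*3**2) + c) = c**2*((c + 4*9) + c) = c**2*((c + 36) + c) = c**2*((36 + c) + c) = c**2*(36 + 2*c))
D*o(s) = -56*55**2*(18 + 55) = -56*3025*73 = -28*441650 = -12366200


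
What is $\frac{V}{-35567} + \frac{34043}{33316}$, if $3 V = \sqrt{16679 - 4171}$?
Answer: $\frac{34043}{33316} - \frac{2 \sqrt{3127}}{106701} \approx 1.0208$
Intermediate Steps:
$V = \frac{2 \sqrt{3127}}{3}$ ($V = \frac{\sqrt{16679 - 4171}}{3} = \frac{\sqrt{12508}}{3} = \frac{2 \sqrt{3127}}{3} \approx 37.28$)
$\frac{V}{-35567} + \frac{34043}{33316} = \frac{\frac{2}{3} \sqrt{3127}}{-35567} + \frac{34043}{33316} = \frac{2 \sqrt{3127}}{3} \left(- \frac{1}{35567}\right) + 34043 \cdot \frac{1}{33316} = - \frac{2 \sqrt{3127}}{106701} + \frac{34043}{33316} = \frac{34043}{33316} - \frac{2 \sqrt{3127}}{106701}$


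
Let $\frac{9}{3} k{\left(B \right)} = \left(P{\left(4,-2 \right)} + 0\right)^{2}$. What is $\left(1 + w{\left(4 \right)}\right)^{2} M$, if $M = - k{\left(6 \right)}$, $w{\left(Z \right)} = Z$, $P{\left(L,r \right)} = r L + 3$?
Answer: $- \frac{625}{3} \approx -208.33$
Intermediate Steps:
$P{\left(L,r \right)} = 3 + L r$ ($P{\left(L,r \right)} = L r + 3 = 3 + L r$)
$k{\left(B \right)} = \frac{25}{3}$ ($k{\left(B \right)} = \frac{\left(\left(3 + 4 \left(-2\right)\right) + 0\right)^{2}}{3} = \frac{\left(\left(3 - 8\right) + 0\right)^{2}}{3} = \frac{\left(-5 + 0\right)^{2}}{3} = \frac{\left(-5\right)^{2}}{3} = \frac{1}{3} \cdot 25 = \frac{25}{3}$)
$M = - \frac{25}{3}$ ($M = \left(-1\right) \frac{25}{3} = - \frac{25}{3} \approx -8.3333$)
$\left(1 + w{\left(4 \right)}\right)^{2} M = \left(1 + 4\right)^{2} \left(- \frac{25}{3}\right) = 5^{2} \left(- \frac{25}{3}\right) = 25 \left(- \frac{25}{3}\right) = - \frac{625}{3}$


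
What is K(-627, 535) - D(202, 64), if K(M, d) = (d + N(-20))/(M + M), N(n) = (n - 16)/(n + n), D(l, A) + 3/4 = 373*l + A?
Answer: -472818677/6270 ≈ -75410.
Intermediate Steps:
D(l, A) = -3/4 + A + 373*l (D(l, A) = -3/4 + (373*l + A) = -3/4 + (A + 373*l) = -3/4 + A + 373*l)
N(n) = (-16 + n)/(2*n) (N(n) = (-16 + n)/((2*n)) = (-16 + n)*(1/(2*n)) = (-16 + n)/(2*n))
K(M, d) = (9/10 + d)/(2*M) (K(M, d) = (d + (1/2)*(-16 - 20)/(-20))/(M + M) = (d + (1/2)*(-1/20)*(-36))/((2*M)) = (d + 9/10)*(1/(2*M)) = (9/10 + d)*(1/(2*M)) = (9/10 + d)/(2*M))
K(-627, 535) - D(202, 64) = (1/20)*(9 + 10*535)/(-627) - (-3/4 + 64 + 373*202) = (1/20)*(-1/627)*(9 + 5350) - (-3/4 + 64 + 75346) = (1/20)*(-1/627)*5359 - 1*301637/4 = -5359/12540 - 301637/4 = -472818677/6270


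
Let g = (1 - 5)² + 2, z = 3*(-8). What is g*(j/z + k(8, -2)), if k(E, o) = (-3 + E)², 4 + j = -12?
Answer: 462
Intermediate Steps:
j = -16 (j = -4 - 12 = -16)
z = -24
g = 18 (g = (-4)² + 2 = 16 + 2 = 18)
g*(j/z + k(8, -2)) = 18*(-16/(-24) + (-3 + 8)²) = 18*(-16*(-1/24) + 5²) = 18*(⅔ + 25) = 18*(77/3) = 462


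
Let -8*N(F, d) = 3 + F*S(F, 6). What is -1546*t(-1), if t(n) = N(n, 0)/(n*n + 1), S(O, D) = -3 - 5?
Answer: 8503/8 ≈ 1062.9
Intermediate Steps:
S(O, D) = -8
N(F, d) = -3/8 + F (N(F, d) = -(3 + F*(-8))/8 = -(3 - 8*F)/8 = -3/8 + F)
t(n) = (-3/8 + n)/(1 + n²) (t(n) = (-3/8 + n)/(n*n + 1) = (-3/8 + n)/(n² + 1) = (-3/8 + n)/(1 + n²))
-1546*t(-1) = -1546*(-3/8 - 1)/(1 + (-1)²) = -1546*(-11)/((1 + 1)*8) = -1546*(-11)/(2*8) = -773*(-11)/8 = -1546*(-11/16) = 8503/8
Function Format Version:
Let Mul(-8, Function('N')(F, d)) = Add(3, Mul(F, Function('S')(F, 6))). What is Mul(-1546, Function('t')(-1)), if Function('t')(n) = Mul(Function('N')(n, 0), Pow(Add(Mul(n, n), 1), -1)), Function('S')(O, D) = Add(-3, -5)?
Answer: Rational(8503, 8) ≈ 1062.9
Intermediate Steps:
Function('S')(O, D) = -8
Function('N')(F, d) = Add(Rational(-3, 8), F) (Function('N')(F, d) = Mul(Rational(-1, 8), Add(3, Mul(F, -8))) = Mul(Rational(-1, 8), Add(3, Mul(-8, F))) = Add(Rational(-3, 8), F))
Function('t')(n) = Mul(Pow(Add(1, Pow(n, 2)), -1), Add(Rational(-3, 8), n)) (Function('t')(n) = Mul(Add(Rational(-3, 8), n), Pow(Add(Mul(n, n), 1), -1)) = Mul(Add(Rational(-3, 8), n), Pow(Add(Pow(n, 2), 1), -1)) = Mul(Add(Rational(-3, 8), n), Pow(Add(1, Pow(n, 2)), -1)) = Mul(Pow(Add(1, Pow(n, 2)), -1), Add(Rational(-3, 8), n)))
Mul(-1546, Function('t')(-1)) = Mul(-1546, Mul(Pow(Add(1, Pow(-1, 2)), -1), Add(Rational(-3, 8), -1))) = Mul(-1546, Mul(Pow(Add(1, 1), -1), Rational(-11, 8))) = Mul(-1546, Mul(Pow(2, -1), Rational(-11, 8))) = Mul(-1546, Mul(Rational(1, 2), Rational(-11, 8))) = Mul(-1546, Rational(-11, 16)) = Rational(8503, 8)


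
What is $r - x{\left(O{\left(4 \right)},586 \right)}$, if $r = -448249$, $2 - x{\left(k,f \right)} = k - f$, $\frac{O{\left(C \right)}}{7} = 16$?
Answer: $-448725$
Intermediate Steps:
$O{\left(C \right)} = 112$ ($O{\left(C \right)} = 7 \cdot 16 = 112$)
$x{\left(k,f \right)} = 2 + f - k$ ($x{\left(k,f \right)} = 2 - \left(k - f\right) = 2 + \left(f - k\right) = 2 + f - k$)
$r - x{\left(O{\left(4 \right)},586 \right)} = -448249 - \left(2 + 586 - 112\right) = -448249 - 476 = -448725$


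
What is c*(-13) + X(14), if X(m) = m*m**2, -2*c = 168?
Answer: 3836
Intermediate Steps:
c = -84 (c = -1/2*168 = -84)
X(m) = m**3
c*(-13) + X(14) = -84*(-13) + 14**3 = 1092 + 2744 = 3836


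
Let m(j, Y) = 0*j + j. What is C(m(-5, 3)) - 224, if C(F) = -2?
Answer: -226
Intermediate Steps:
m(j, Y) = j (m(j, Y) = 0 + j = j)
C(m(-5, 3)) - 224 = -2 - 224 = -226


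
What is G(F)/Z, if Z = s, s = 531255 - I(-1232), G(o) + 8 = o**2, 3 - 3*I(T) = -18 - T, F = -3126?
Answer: 7328901/398744 ≈ 18.380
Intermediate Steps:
I(T) = 7 + T/3 (I(T) = 1 - (-18 - T)/3 = 1 + (6 + T/3) = 7 + T/3)
G(o) = -8 + o**2
s = 1594976/3 (s = 531255 - (7 + (1/3)*(-1232)) = 531255 - (7 - 1232/3) = 531255 - 1*(-1211/3) = 531255 + 1211/3 = 1594976/3 ≈ 5.3166e+5)
Z = 1594976/3 ≈ 5.3166e+5
G(F)/Z = (-8 + (-3126)**2)/(1594976/3) = (-8 + 9771876)*(3/1594976) = 9771868*(3/1594976) = 7328901/398744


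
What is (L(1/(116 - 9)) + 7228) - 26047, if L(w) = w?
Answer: -2013632/107 ≈ -18819.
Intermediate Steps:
(L(1/(116 - 9)) + 7228) - 26047 = (1/(116 - 9) + 7228) - 26047 = (1/107 + 7228) - 26047 = 773397/107 - 26047 = -2013632/107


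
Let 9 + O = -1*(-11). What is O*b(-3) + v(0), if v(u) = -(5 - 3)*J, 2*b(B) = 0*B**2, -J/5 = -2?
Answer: -20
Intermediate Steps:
J = 10 (J = -5*(-2) = 10)
b(B) = 0 (b(B) = (0*B**2)/2 = (1/2)*0 = 0)
O = 2 (O = -9 - 1*(-11) = -9 + 11 = 2)
v(u) = -20 (v(u) = -(5 - 3)*10 = -2*10 = -1*20 = -20)
O*b(-3) + v(0) = 2*0 - 20 = 0 - 20 = -20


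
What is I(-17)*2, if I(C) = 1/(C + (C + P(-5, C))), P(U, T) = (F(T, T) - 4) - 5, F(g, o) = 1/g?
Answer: -17/366 ≈ -0.046448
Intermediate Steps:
P(U, T) = -9 + 1/T (P(U, T) = (1/T - 4) - 5 = (-4 + 1/T) - 5 = -9 + 1/T)
I(C) = 1/(-9 + 1/C + 2*C) (I(C) = 1/(C + (C + (-9 + 1/C))) = 1/(C + (-9 + C + 1/C)) = 1/(-9 + 1/C + 2*C))
I(-17)*2 = -17/(1 - 17*(-9 + 2*(-17)))*2 = -17/(1 - 17*(-9 - 34))*2 = -17/(1 - 17*(-43))*2 = -17/(1 + 731)*2 = -17/732*2 = -17/366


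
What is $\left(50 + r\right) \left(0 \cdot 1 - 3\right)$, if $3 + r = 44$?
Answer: $-273$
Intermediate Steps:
$r = 41$ ($r = -3 + 44 = 41$)
$\left(50 + r\right) \left(0 \cdot 1 - 3\right) = \left(50 + 41\right) \left(0 \cdot 1 - 3\right) = 91 \left(0 - 3\right) = 91 \left(-3\right) = -273$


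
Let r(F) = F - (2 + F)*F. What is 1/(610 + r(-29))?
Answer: -1/202 ≈ -0.0049505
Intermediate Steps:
r(F) = F - F*(2 + F)
1/(610 + r(-29)) = 1/(610 - 1*(-29)*(1 - 29)) = 1/(610 - 1*(-29)*(-28)) = 1/(610 - 812) = 1/(-202) = -1/202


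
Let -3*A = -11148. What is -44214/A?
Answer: -22107/1858 ≈ -11.898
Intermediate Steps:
A = 3716 (A = -⅓*(-11148) = 3716)
-44214/A = -44214/3716 = -44214*1/3716 = -22107/1858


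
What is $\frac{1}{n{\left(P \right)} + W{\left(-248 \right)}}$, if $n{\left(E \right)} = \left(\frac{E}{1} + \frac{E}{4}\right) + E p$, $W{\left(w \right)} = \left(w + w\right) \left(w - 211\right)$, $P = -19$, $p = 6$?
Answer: $\frac{4}{910105} \approx 4.3951 \cdot 10^{-6}$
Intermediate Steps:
$W{\left(w \right)} = 2 w \left(-211 + w\right)$
$n{\left(E \right)} = \frac{29 E}{4}$ ($n{\left(E \right)} = \left(\frac{E}{1} + \frac{E}{4}\right) + E 6 = \left(E 1 + E \frac{1}{4}\right) + 6 E = \left(E + \frac{E}{4}\right) + 6 E = \frac{5 E}{4} + 6 E = \frac{29 E}{4}$)
$\frac{1}{n{\left(P \right)} + W{\left(-248 \right)}} = \frac{1}{\frac{29}{4} \left(-19\right) + 2 \left(-248\right) \left(-211 - 248\right)} = \frac{1}{- \frac{551}{4} + 2 \left(-248\right) \left(-459\right)} = \frac{1}{- \frac{551}{4} + 227664} = \frac{1}{\frac{910105}{4}} = \frac{4}{910105}$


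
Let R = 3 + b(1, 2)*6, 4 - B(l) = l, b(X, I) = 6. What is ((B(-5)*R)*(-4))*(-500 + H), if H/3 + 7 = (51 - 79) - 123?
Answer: 1367496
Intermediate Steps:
B(l) = 4 - l
R = 39 (R = 3 + 6*6 = 3 + 36 = 39)
H = -474 (H = -21 + 3*((51 - 79) - 123) = -21 + 3*(-28 - 123) = -21 + 3*(-151) = -21 - 453 = -474)
((B(-5)*R)*(-4))*(-500 + H) = (((4 - 1*(-5))*39)*(-4))*(-500 - 474) = (((4 + 5)*39)*(-4))*(-974) = ((9*39)*(-4))*(-974) = (351*(-4))*(-974) = -1404*(-974) = 1367496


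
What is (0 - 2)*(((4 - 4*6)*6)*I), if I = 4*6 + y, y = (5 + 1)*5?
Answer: 12960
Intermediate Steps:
y = 30 (y = 6*5 = 30)
I = 54 (I = 4*6 + 30 = 24 + 30 = 54)
(0 - 2)*(((4 - 4*6)*6)*I) = (0 - 2)*(((4 - 4*6)*6)*54) = -2*(4 - 24)*6*54 = -2*(-20*6)*54 = -(-240)*54 = -2*(-6480) = 12960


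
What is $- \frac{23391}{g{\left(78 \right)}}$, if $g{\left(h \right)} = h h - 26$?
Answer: $- \frac{23391}{6058} \approx -3.8612$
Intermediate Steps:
$g{\left(h \right)} = -26 + h^{2}$ ($g{\left(h \right)} = h^{2} - 26 = -26 + h^{2}$)
$- \frac{23391}{g{\left(78 \right)}} = - \frac{23391}{-26 + 78^{2}} = - \frac{23391}{-26 + 6084} = - \frac{23391}{6058}$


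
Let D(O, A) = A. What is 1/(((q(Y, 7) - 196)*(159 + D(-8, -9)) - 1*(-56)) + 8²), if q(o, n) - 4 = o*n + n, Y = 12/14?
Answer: -1/26730 ≈ -3.7411e-5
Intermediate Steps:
Y = 6/7 (Y = 12*(1/14) = 6/7 ≈ 0.85714)
q(o, n) = 4 + n + n*o (q(o, n) = 4 + (o*n + n) = 4 + (n*o + n) = 4 + (n + n*o) = 4 + n + n*o)
1/(((q(Y, 7) - 196)*(159 + D(-8, -9)) - 1*(-56)) + 8²) = 1/((((4 + 7 + 7*(6/7)) - 196)*(159 - 9) - 1*(-56)) + 8²) = 1/((((4 + 7 + 6) - 196)*150 + 56) + 64) = 1/(((17 - 196)*150 + 56) + 64) = 1/((-179*150 + 56) + 64) = 1/((-26850 + 56) + 64) = 1/(-26794 + 64) = 1/(-26730) = -1/26730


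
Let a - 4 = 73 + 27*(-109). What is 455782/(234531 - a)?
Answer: 455782/237397 ≈ 1.9199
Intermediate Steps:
a = -2866 (a = 4 + (73 + 27*(-109)) = 4 + (73 - 2943) = 4 - 2870 = -2866)
455782/(234531 - a) = 455782/(234531 - 1*(-2866)) = 455782/(234531 + 2866) = 455782/237397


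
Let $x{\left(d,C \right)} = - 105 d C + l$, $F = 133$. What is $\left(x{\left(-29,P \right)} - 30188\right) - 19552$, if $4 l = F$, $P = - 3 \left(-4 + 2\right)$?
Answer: $- \frac{125747}{4} \approx -31437.0$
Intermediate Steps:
$P = 6$ ($P = \left(-3\right) \left(-2\right) = 6$)
$l = \frac{133}{4}$ ($l = \frac{1}{4} \cdot 133 = \frac{133}{4} \approx 33.25$)
$x{\left(d,C \right)} = \frac{133}{4} - 105 C d$ ($x{\left(d,C \right)} = - 105 d C + \frac{133}{4} = - 105 C d + \frac{133}{4} = \frac{133}{4} - 105 C d$)
$\left(x{\left(-29,P \right)} - 30188\right) - 19552 = \left(\left(\frac{133}{4} - 630 \left(-29\right)\right) - 30188\right) - 19552 = \left(\left(\frac{133}{4} + 18270\right) - 30188\right) - 19552 = \left(\frac{73213}{4} - 30188\right) - 19552 = - \frac{47539}{4} - 19552 = - \frac{125747}{4}$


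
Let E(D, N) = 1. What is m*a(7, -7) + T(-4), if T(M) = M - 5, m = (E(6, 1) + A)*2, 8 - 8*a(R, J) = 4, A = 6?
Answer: -2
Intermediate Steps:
a(R, J) = ½ (a(R, J) = 1 - ⅛*4 = 1 - ½ = ½)
m = 14 (m = (1 + 6)*2 = 7*2 = 14)
T(M) = -5 + M
m*a(7, -7) + T(-4) = 14*(½) + (-5 - 4) = 7 - 9 = -2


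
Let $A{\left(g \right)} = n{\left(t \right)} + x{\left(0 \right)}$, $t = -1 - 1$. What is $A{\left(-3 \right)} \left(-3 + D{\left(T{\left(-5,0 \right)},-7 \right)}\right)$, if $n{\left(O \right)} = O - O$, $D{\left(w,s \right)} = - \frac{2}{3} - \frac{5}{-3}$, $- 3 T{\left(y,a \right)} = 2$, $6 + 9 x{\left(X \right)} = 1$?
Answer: $\frac{10}{9} \approx 1.1111$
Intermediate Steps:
$x{\left(X \right)} = - \frac{5}{9}$ ($x{\left(X \right)} = - \frac{2}{3} + \frac{1}{9} \cdot 1 = - \frac{2}{3} + \frac{1}{9} = - \frac{5}{9}$)
$t = -2$ ($t = -1 - 1 = -2$)
$T{\left(y,a \right)} = - \frac{2}{3}$ ($T{\left(y,a \right)} = \left(- \frac{1}{3}\right) 2 = - \frac{2}{3}$)
$D{\left(w,s \right)} = 1$ ($D{\left(w,s \right)} = \left(-2\right) \frac{1}{3} - - \frac{5}{3} = - \frac{2}{3} + \frac{5}{3} = 1$)
$n{\left(O \right)} = 0$
$A{\left(g \right)} = - \frac{5}{9}$ ($A{\left(g \right)} = 0 - \frac{5}{9} = - \frac{5}{9}$)
$A{\left(-3 \right)} \left(-3 + D{\left(T{\left(-5,0 \right)},-7 \right)}\right) = - \frac{5 \left(-3 + 1\right)}{9} = \left(- \frac{5}{9}\right) \left(-2\right) = \frac{10}{9}$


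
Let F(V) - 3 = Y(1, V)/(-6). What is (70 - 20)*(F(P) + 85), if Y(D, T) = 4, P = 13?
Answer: 13100/3 ≈ 4366.7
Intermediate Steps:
F(V) = 7/3 (F(V) = 3 + 4/(-6) = 3 + 4*(-1/6) = 3 - 2/3 = 7/3)
(70 - 20)*(F(P) + 85) = (70 - 20)*(7/3 + 85) = 50*(262/3) = 13100/3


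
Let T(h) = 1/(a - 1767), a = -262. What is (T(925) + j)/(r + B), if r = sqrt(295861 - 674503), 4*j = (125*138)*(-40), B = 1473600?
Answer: -85960614245600/734328016684103 + 350002501*I*sqrt(378642)/4405968100104618 ≈ -0.11706 + 4.8881e-5*I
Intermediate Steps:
j = -172500 (j = ((125*138)*(-40))/4 = (17250*(-40))/4 = (1/4)*(-690000) = -172500)
T(h) = -1/2029 (T(h) = 1/(-262 - 1767) = 1/(-2029) = -1/2029)
r = I*sqrt(378642) (r = sqrt(-378642) = I*sqrt(378642) ≈ 615.34*I)
(T(925) + j)/(r + B) = (-1/2029 - 172500)/(I*sqrt(378642) + 1473600) = -350002501/(2029*(1473600 + I*sqrt(378642)))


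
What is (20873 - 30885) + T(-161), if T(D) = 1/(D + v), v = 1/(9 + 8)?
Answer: -27392849/2736 ≈ -10012.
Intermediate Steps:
v = 1/17 ≈ 0.058824
T(D) = 1/(1/17 + D) (T(D) = 1/(D + 1/17) = 1/(1/17 + D))
(20873 - 30885) + T(-161) = (20873 - 30885) + 17/(1 + 17*(-161)) = -10012 + 17/(1 - 2737) = -10012 + 17/(-2736) = -10012 + 17*(-1/2736) = -10012 - 17/2736 = -27392849/2736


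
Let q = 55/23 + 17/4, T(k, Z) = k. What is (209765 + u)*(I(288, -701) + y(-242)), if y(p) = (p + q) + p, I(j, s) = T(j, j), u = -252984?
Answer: 752918199/92 ≈ 8.1839e+6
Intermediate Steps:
q = 611/92 (q = 55*(1/23) + 17*(¼) = 55/23 + 17/4 = 611/92 ≈ 6.6413)
I(j, s) = j
y(p) = 611/92 + 2*p (y(p) = (p + 611/92) + p = (611/92 + p) + p = 611/92 + 2*p)
(209765 + u)*(I(288, -701) + y(-242)) = (209765 - 252984)*(288 + (611/92 + 2*(-242))) = -43219*(288 + (611/92 - 484)) = -43219*(288 - 43917/92) = -43219*(-17421/92) = 752918199/92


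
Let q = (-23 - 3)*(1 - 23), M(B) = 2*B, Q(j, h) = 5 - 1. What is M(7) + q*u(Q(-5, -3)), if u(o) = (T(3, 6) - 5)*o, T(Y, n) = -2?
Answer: -16002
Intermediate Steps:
Q(j, h) = 4
q = 572 (q = -26*(-22) = 572)
u(o) = -7*o (u(o) = (-2 - 5)*o = -7*o)
M(7) + q*u(Q(-5, -3)) = 2*7 + 572*(-7*4) = 14 + 572*(-28) = 14 - 16016 = -16002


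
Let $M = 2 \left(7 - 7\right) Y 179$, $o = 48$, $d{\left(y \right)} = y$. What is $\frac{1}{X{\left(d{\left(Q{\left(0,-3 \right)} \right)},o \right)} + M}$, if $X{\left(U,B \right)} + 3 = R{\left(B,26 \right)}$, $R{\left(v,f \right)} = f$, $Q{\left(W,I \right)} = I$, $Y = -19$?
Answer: $\frac{1}{23} \approx 0.043478$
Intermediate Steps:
$X{\left(U,B \right)} = 23$ ($X{\left(U,B \right)} = -3 + 26 = 23$)
$M = 0$ ($M = 2 \left(7 - 7\right) \left(-19\right) 179 = 2 \cdot 0 \left(-19\right) 179 = 0 \left(-19\right) 179 = 0 \cdot 179 = 0$)
$\frac{1}{X{\left(d{\left(Q{\left(0,-3 \right)} \right)},o \right)} + M} = \frac{1}{23 + 0} = \frac{1}{23}$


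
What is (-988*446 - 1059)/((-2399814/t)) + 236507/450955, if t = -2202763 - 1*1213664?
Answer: -75613050984521033/120245346930 ≈ -6.2882e+5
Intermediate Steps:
t = -3416427 (t = -2202763 - 1213664 = -3416427)
(-988*446 - 1059)/((-2399814/t)) + 236507/450955 = (-988*446 - 1059)/((-2399814/(-3416427))) + 236507/450955 = (-440648 - 1059)/((-2399814*(-1/3416427))) + 236507*(1/450955) = -441707/266646/379603 + 236507/450955 = -441707*379603/266646 + 236507/450955 = -167673302321/266646 + 236507/450955 = -75613050984521033/120245346930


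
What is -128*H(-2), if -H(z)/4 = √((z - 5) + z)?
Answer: 1536*I ≈ 1536.0*I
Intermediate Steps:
H(z) = -4*√(-5 + 2*z) (H(z) = -4*√((z - 5) + z) = -4*√((-5 + z) + z) = -4*√(-5 + 2*z))
-128*H(-2) = -(-512)*√(-5 + 2*(-2)) = -(-512)*√(-5 - 4) = -(-512)*√(-9) = -(-512)*3*I = -(-1536)*I = 1536*I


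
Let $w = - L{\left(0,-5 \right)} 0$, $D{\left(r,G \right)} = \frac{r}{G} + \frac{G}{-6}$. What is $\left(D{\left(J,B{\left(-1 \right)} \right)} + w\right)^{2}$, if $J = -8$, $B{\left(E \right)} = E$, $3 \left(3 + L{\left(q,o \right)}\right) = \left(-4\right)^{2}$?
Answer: $\frac{2401}{36} \approx 66.694$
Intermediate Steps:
$L{\left(q,o \right)} = \frac{7}{3}$ ($L{\left(q,o \right)} = -3 + \frac{\left(-4\right)^{2}}{3} = -3 + \frac{1}{3} \cdot 16 = -3 + \frac{16}{3} = \frac{7}{3}$)
$D{\left(r,G \right)} = - \frac{G}{6} + \frac{r}{G}$ ($D{\left(r,G \right)} = \frac{r}{G} + G \left(- \frac{1}{6}\right) = \frac{r}{G} - \frac{G}{6} = - \frac{G}{6} + \frac{r}{G}$)
$w = 0$ ($w = \left(-1\right) \frac{7}{3} \cdot 0 = \left(- \frac{7}{3}\right) 0 = 0$)
$\left(D{\left(J,B{\left(-1 \right)} \right)} + w\right)^{2} = \left(\left(\left(- \frac{1}{6}\right) \left(-1\right) - \frac{8}{-1}\right) + 0\right)^{2} = \left(\left(\frac{1}{6} - -8\right) + 0\right)^{2} = \left(\left(\frac{1}{6} + 8\right) + 0\right)^{2} = \left(\frac{49}{6} + 0\right)^{2} = \left(\frac{49}{6}\right)^{2} = \frac{2401}{36}$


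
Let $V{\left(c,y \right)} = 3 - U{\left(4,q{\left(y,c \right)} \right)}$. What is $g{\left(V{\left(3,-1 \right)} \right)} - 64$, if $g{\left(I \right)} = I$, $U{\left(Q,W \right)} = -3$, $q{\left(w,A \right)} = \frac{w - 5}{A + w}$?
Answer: $-58$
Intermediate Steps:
$q{\left(w,A \right)} = \frac{-5 + w}{A + w}$
$V{\left(c,y \right)} = 6$ ($V{\left(c,y \right)} = 3 - -3 = 3 + 3 = 6$)
$g{\left(V{\left(3,-1 \right)} \right)} - 64 = 6 - 64 = -58$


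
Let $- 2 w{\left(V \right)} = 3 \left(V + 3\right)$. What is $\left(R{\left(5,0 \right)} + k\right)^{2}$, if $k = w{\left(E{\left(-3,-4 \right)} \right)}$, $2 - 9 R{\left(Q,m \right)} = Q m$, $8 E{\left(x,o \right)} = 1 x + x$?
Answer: $\frac{51529}{5184} \approx 9.94$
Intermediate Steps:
$E{\left(x,o \right)} = \frac{x}{4}$ ($E{\left(x,o \right)} = \frac{1 x + x}{8} = \frac{x + x}{8} = \frac{2 x}{8} = \frac{x}{4}$)
$R{\left(Q,m \right)} = \frac{2}{9} - \frac{Q m}{9}$
$w{\left(V \right)} = - \frac{9}{2} - \frac{3 V}{2}$ ($w{\left(V \right)} = - \frac{3 \left(V + 3\right)}{2} = - \frac{3 \left(3 + V\right)}{2} = - \frac{9 + 3 V}{2} = - \frac{9}{2} - \frac{3 V}{2}$)
$k = - \frac{27}{8}$ ($k = - \frac{9}{2} - \frac{3 \cdot \frac{1}{4} \left(-3\right)}{2} = - \frac{9}{2} - - \frac{9}{8} = - \frac{9}{2} + \frac{9}{8} = - \frac{27}{8} \approx -3.375$)
$\left(R{\left(5,0 \right)} + k\right)^{2} = \left(\left(\frac{2}{9} - \frac{5}{9} \cdot 0\right) - \frac{27}{8}\right)^{2} = \left(\left(\frac{2}{9} + 0\right) - \frac{27}{8}\right)^{2} = \left(\frac{2}{9} - \frac{27}{8}\right)^{2} = \left(- \frac{227}{72}\right)^{2} = \frac{51529}{5184}$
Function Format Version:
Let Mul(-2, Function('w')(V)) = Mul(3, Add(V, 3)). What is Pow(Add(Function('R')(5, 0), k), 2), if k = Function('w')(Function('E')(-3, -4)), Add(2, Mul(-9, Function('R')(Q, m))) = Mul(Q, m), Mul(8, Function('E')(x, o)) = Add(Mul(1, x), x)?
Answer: Rational(51529, 5184) ≈ 9.9400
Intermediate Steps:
Function('E')(x, o) = Mul(Rational(1, 4), x) (Function('E')(x, o) = Mul(Rational(1, 8), Add(Mul(1, x), x)) = Mul(Rational(1, 8), Add(x, x)) = Mul(Rational(1, 8), Mul(2, x)) = Mul(Rational(1, 4), x))
Function('R')(Q, m) = Add(Rational(2, 9), Mul(Rational(-1, 9), Q, m)) (Function('R')(Q, m) = Add(Rational(2, 9), Mul(Rational(-1, 9), Mul(Q, m))) = Add(Rational(2, 9), Mul(Rational(-1, 9), Q, m)))
Function('w')(V) = Add(Rational(-9, 2), Mul(Rational(-3, 2), V)) (Function('w')(V) = Mul(Rational(-1, 2), Mul(3, Add(V, 3))) = Mul(Rational(-1, 2), Mul(3, Add(3, V))) = Mul(Rational(-1, 2), Add(9, Mul(3, V))) = Add(Rational(-9, 2), Mul(Rational(-3, 2), V)))
k = Rational(-27, 8) (k = Add(Rational(-9, 2), Mul(Rational(-3, 2), Mul(Rational(1, 4), -3))) = Add(Rational(-9, 2), Mul(Rational(-3, 2), Rational(-3, 4))) = Add(Rational(-9, 2), Rational(9, 8)) = Rational(-27, 8) ≈ -3.3750)
Pow(Add(Function('R')(5, 0), k), 2) = Pow(Add(Add(Rational(2, 9), Mul(Rational(-1, 9), 5, 0)), Rational(-27, 8)), 2) = Pow(Add(Add(Rational(2, 9), 0), Rational(-27, 8)), 2) = Pow(Add(Rational(2, 9), Rational(-27, 8)), 2) = Pow(Rational(-227, 72), 2) = Rational(51529, 5184)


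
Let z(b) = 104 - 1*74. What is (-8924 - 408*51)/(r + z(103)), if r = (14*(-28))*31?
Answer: 14866/6061 ≈ 2.4527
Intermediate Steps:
z(b) = 30 (z(b) = 104 - 74 = 30)
r = -12152 (r = -392*31 = -12152)
(-8924 - 408*51)/(r + z(103)) = (-8924 - 408*51)/(-12152 + 30) = (-8924 - 20808)/(-12122) = -29732*(-1/12122) = 14866/6061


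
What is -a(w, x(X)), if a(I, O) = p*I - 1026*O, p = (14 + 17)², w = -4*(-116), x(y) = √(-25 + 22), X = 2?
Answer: -445904 + 1026*I*√3 ≈ -4.459e+5 + 1777.1*I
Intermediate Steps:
x(y) = I*√3 (x(y) = √(-3) = I*√3)
w = 464
p = 961 (p = 31² = 961)
a(I, O) = -1026*O + 961*I (a(I, O) = 961*I - 1026*O = -1026*O + 961*I)
-a(w, x(X)) = -(-1026*I*√3 + 961*464) = -(-1026*I*√3 + 445904) = -(445904 - 1026*I*√3) = -445904 + 1026*I*√3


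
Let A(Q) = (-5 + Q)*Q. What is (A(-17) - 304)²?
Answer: 4900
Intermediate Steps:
A(Q) = Q*(-5 + Q)
(A(-17) - 304)² = (-17*(-5 - 17) - 304)² = (-17*(-22) - 304)² = (374 - 304)² = 70² = 4900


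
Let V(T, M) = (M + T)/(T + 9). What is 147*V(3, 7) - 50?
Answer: 145/2 ≈ 72.500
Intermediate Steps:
V(T, M) = (M + T)/(9 + T)
147*V(3, 7) - 50 = 147*((7 + 3)/(9 + 3)) - 50 = 147*(10/12) - 50 = 147*((1/12)*10) - 50 = 147*(⅚) - 50 = 245/2 - 50 = 145/2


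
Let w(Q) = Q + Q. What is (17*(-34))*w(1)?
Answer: -1156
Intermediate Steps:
w(Q) = 2*Q
(17*(-34))*w(1) = (17*(-34))*(2*1) = -578*2 = -1156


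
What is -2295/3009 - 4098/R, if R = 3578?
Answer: -201396/105551 ≈ -1.9080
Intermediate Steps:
-2295/3009 - 4098/R = -2295/3009 - 4098/3578 = -2295*1/3009 - 4098*1/3578 = -45/59 - 2049/1789 = -201396/105551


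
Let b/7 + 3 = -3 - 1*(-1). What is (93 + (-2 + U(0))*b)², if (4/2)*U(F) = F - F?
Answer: 26569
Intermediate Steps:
U(F) = 0 (U(F) = (F - F)/2 = (½)*0 = 0)
b = -35 (b = -21 + 7*(-3 - 1*(-1)) = -21 + 7*(-3 + 1) = -21 + 7*(-2) = -21 - 14 = -35)
(93 + (-2 + U(0))*b)² = (93 + (-2 + 0)*(-35))² = (93 - 2*(-35))² = (93 + 70)² = 163² = 26569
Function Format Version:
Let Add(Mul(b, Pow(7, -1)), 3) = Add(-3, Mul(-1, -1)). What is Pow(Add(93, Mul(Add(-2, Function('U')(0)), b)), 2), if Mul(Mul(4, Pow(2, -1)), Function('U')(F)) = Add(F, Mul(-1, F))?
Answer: 26569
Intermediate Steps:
Function('U')(F) = 0 (Function('U')(F) = Mul(Rational(1, 2), Add(F, Mul(-1, F))) = Mul(Rational(1, 2), 0) = 0)
b = -35 (b = Add(-21, Mul(7, Add(-3, Mul(-1, -1)))) = Add(-21, Mul(7, Add(-3, 1))) = Add(-21, Mul(7, -2)) = Add(-21, -14) = -35)
Pow(Add(93, Mul(Add(-2, Function('U')(0)), b)), 2) = Pow(Add(93, Mul(Add(-2, 0), -35)), 2) = Pow(Add(93, Mul(-2, -35)), 2) = Pow(Add(93, 70), 2) = Pow(163, 2) = 26569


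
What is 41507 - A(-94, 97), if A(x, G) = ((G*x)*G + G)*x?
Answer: -83087299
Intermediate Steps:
A(x, G) = x*(G + x*G²) (A(x, G) = (x*G² + G)*x = (G + x*G²)*x = x*(G + x*G²))
41507 - A(-94, 97) = 41507 - 97*(-94)*(1 + 97*(-94)) = 41507 - 97*(-94)*(1 - 9118) = 41507 - 97*(-94)*(-9117) = 41507 - 1*83128806 = 41507 - 83128806 = -83087299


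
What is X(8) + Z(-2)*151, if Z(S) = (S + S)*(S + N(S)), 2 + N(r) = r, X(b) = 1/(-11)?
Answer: 39863/11 ≈ 3623.9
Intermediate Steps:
X(b) = -1/11
N(r) = -2 + r
Z(S) = 2*S*(-2 + 2*S) (Z(S) = (S + S)*(S + (-2 + S)) = (2*S)*(-2 + 2*S) = 2*S*(-2 + 2*S))
X(8) + Z(-2)*151 = -1/11 + (4*(-2)*(-1 - 2))*151 = -1/11 + (4*(-2)*(-3))*151 = -1/11 + 24*151 = -1/11 + 3624 = 39863/11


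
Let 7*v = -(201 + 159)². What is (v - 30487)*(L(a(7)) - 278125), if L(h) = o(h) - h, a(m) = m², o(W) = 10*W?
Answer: 95248111156/7 ≈ 1.3607e+10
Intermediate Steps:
v = -129600/7 (v = (-(201 + 159)²)/7 = (-1*360²)/7 = (-1*129600)/7 = (⅐)*(-129600) = -129600/7 ≈ -18514.)
L(h) = 9*h (L(h) = 10*h - h = 9*h)
(v - 30487)*(L(a(7)) - 278125) = (-129600/7 - 30487)*(9*7² - 278125) = -343009*(9*49 - 278125)/7 = -343009*(441 - 278125)/7 = -343009/7*(-277684) = 95248111156/7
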